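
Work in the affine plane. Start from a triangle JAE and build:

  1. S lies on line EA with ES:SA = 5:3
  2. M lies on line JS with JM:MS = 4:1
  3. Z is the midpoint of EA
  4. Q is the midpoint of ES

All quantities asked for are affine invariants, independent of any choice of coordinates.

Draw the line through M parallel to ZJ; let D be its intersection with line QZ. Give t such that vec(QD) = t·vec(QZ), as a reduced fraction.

Work in coordinates with J = (0, 0), A = (1, 0), E = (0, 1).
1. S lies on line EA with ES:SA = 5:3 ⇒ S = (5/8, 3/8)
2. M lies on line JS with JM:MS = 4:1 ⇒ M = (1/2, 3/10)
3. Z is the midpoint of EA ⇒ Z = (1/2, 1/2)
4. Q is the midpoint of ES ⇒ Q = (5/16, 11/16)
through M parallel to ZJ: direction (-1/2, -1/2); meets QZ at D = (3/5, 2/5)
D = Q + t·(Z−Q) with t = 23/15

t = 23/15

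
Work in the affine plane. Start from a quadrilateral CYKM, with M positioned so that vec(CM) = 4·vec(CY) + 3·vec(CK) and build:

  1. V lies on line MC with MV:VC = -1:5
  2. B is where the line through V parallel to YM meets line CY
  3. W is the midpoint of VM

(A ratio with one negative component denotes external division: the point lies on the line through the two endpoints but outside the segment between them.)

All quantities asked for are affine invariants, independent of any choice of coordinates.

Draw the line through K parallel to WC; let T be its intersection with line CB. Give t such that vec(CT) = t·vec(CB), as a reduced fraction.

t = -16/15

Work in coordinates with C = (0, 0), Y = (1, 0), K = (0, 1), M = (4, 3).
1. V lies on line MC with MV:VC = -1:5 ⇒ V = (5, 15/4)
2. B is where the line through V parallel to YM meets line CY ⇒ B = (5/4, 0)
3. W is the midpoint of VM ⇒ W = (9/2, 27/8)
through K parallel to WC: direction (-9/2, -27/8); meets CB at T = (-4/3, 0)
T = C + t·(B−C) with t = -16/15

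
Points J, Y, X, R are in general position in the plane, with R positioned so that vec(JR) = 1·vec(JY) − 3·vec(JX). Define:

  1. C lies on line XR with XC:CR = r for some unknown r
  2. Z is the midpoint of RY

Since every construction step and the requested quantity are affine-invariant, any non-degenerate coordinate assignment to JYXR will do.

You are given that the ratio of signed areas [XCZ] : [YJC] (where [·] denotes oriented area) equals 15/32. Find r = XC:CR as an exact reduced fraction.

Assign J = (0, 0), Y = (1, 0), X = (0, 1), R = (1, -3) — the answer is frame-independent, so this choice is without loss of generality.
1. With XC:CR = r, write λ = r/(r+1) so C = X + λ·(R−X); C is affine-linear in λ
2. Z is the midpoint of RY ⇒ Z = (1, -3/2)
Every point depending on C is an affine combination of C and λ-independent points, so each such coordinate is linear in λ; the λ² term in each signed area is a multiple of (R−X)×(R−X) = 0, so 2·[XCZ] and 2·[YJC] are each linear in λ. Evaluating at λ=0 and λ=1:
  2·[XCZ] = 3/2·λ,   2·[YJC] = 4·λ − 1
So [XCZ]:[YJC] = (3/2·λ) / (4·λ − 1). Setting this equal to 15/32:
  3/2·λ = 15/32·(4·λ − 1)  ⇒  λ = 5/4
Then r = λ/(1−λ) = (5/4)/(-1/4) = -5. Check: with r = -5, C = (5/4, -4) and [XCZ]:[YJC] = 15/32 as required.

r = -5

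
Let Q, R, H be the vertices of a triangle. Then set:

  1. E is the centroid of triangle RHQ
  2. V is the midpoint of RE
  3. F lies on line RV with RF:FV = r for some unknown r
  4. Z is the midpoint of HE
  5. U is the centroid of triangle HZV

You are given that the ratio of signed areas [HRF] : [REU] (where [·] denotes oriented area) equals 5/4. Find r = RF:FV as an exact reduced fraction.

Work in coordinates with Q = (0, 0), R = (1, 0), H = (0, 1).
1. E is the centroid of triangle RHQ ⇒ E = (1/3, 1/3)
2. V is the midpoint of RE ⇒ V = (2/3, 1/6)
3. With RF:FV = r, write λ = r/(r+1) so F = R + λ·(V−R); F is affine-linear in λ
4. Z is the midpoint of HE ⇒ Z = (1/6, 2/3)
5. U is the centroid of triangle HZV ⇒ U = (5/18, 11/18)
Every point depending on F is an affine combination of F and λ-independent points, so each such coordinate is linear in λ; the λ² term in each signed area is a multiple of (V−R)×(V−R) = 0, so 2·[HRF] and 2·[REU] are each linear in λ. Evaluating at λ=0 and λ=1:
  2·[HRF] = -1/6·λ,   2·[REU] = -1/6
So [HRF]:[REU] = (-1/6·λ) / (-1/6). Setting this equal to 5/4:
  -1/6·λ = 5/4·(-1/6)  ⇒  λ = 5/4
Then r = λ/(1−λ) = (5/4)/(-1/4) = -5. Check: with r = -5, F = (7/12, 5/24) and [HRF]:[REU] = 5/4 as required.

r = -5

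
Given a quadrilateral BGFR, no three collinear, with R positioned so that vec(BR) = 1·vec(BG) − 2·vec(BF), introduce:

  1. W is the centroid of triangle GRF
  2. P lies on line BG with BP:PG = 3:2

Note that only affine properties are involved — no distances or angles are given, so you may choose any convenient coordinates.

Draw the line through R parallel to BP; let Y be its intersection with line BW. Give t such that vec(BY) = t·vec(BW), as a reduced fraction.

t = 6

Set B = (0, 0), G = (1, 0), F = (0, 1), R = (1, -2); any affine frame gives the same invariant.
1. W is the centroid of triangle GRF ⇒ W = (2/3, -1/3)
2. P lies on line BG with BP:PG = 3:2 ⇒ P = (3/5, 0)
through R parallel to BP: direction (3/5, 0); meets BW at Y = (4, -2)
Y = B + t·(W−B) with t = 6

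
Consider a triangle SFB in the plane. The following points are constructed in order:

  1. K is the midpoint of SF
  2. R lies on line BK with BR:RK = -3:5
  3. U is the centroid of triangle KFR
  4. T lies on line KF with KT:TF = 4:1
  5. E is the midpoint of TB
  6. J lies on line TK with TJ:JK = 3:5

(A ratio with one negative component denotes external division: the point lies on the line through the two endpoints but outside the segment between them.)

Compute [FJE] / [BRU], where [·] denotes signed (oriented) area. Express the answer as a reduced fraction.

[FJE]:[BRU] = 1/2

Choose coordinates S = (0, 0), F = (1, 0), B = (0, 1).
1. K is the midpoint of SF ⇒ K = (1/2, 0)
2. R lies on line BK with BR:RK = -3:5 ⇒ R = (-3/4, 5/2)
3. U is the centroid of triangle KFR ⇒ U = (1/4, 5/6)
4. T lies on line KF with KT:TF = 4:1 ⇒ T = (9/10, 0)
5. E is the midpoint of TB ⇒ E = (9/20, 1/2)
6. J lies on line TK with TJ:JK = 3:5 ⇒ J = (3/4, 0)
2·[FJE] = -1/8, 2·[BRU] = -1/4
[FJE]:[BRU] = -1/8:-1/4 = 1/2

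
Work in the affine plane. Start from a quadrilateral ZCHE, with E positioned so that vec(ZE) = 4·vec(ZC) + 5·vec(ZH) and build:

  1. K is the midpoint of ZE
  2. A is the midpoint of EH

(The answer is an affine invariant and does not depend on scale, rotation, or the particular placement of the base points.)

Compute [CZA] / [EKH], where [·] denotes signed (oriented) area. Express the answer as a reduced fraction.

[CZA]:[EKH] = 3/2

Assign Z = (0, 0), C = (1, 0), H = (0, 1), E = (4, 5) — the answer is frame-independent, so this choice is without loss of generality.
1. K is the midpoint of ZE ⇒ K = (2, 5/2)
2. A is the midpoint of EH ⇒ A = (2, 3)
2·[CZA] = -3, 2·[EKH] = -2
[CZA]:[EKH] = -3:-2 = 3/2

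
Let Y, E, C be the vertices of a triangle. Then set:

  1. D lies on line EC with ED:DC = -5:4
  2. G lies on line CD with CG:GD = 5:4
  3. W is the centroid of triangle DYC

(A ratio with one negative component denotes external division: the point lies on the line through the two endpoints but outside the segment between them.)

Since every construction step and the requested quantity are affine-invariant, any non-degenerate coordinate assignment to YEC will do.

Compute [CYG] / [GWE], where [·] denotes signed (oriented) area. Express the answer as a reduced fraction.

Work in coordinates with Y = (0, 0), E = (1, 0), C = (0, 1).
1. D lies on line EC with ED:DC = -5:4 ⇒ D = (-4, 5)
2. G lies on line CD with CG:GD = 5:4 ⇒ G = (-20/9, 29/9)
3. W is the centroid of triangle DYC ⇒ W = (-4/3, 2)
2·[CYG] = -20/9, 2·[GWE] = 29/27
[CYG]:[GWE] = -20/9:29/27 = -60/29

[CYG]:[GWE] = -60/29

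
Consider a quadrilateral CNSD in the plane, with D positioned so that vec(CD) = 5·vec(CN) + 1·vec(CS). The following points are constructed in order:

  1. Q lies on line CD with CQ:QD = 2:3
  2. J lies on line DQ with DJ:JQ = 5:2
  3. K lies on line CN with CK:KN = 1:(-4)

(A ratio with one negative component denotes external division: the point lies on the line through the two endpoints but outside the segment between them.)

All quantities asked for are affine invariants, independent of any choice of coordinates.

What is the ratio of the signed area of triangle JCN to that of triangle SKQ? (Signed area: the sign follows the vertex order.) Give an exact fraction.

[JCN]:[SKQ] = 20/77

Choose coordinates C = (0, 0), N = (1, 0), S = (0, 1), D = (5, 1).
1. Q lies on line CD with CQ:QD = 2:3 ⇒ Q = (2, 2/5)
2. J lies on line DQ with DJ:JQ = 5:2 ⇒ J = (20/7, 4/7)
3. K lies on line CN with CK:KN = 1:(-4) ⇒ K = (-1/3, 0)
2·[JCN] = 4/7, 2·[SKQ] = 11/5
[JCN]:[SKQ] = 4/7:11/5 = 20/77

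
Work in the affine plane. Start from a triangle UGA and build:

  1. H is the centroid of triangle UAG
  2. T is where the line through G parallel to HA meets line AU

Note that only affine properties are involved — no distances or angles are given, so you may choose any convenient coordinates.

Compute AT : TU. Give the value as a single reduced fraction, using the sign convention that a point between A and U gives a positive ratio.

AT:TU = -1/2

Assign U = (0, 0), G = (1, 0), A = (0, 1) — the answer is frame-independent, so this choice is without loss of generality.
1. H is the centroid of triangle UAG ⇒ H = (1/3, 1/3)
2. T is where the line through G parallel to HA meets line AU ⇒ T = (0, 2)
T = A + t·(U−A) with t = -1, so AT:TU = t:(1−t) = -1:2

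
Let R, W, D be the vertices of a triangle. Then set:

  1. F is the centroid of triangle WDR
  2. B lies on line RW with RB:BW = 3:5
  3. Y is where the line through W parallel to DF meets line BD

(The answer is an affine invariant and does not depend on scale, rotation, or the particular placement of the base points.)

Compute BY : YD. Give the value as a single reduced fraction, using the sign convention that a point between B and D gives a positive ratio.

Assign R = (0, 0), W = (1, 0), D = (0, 1) — the answer is frame-independent, so this choice is without loss of generality.
1. F is the centroid of triangle WDR ⇒ F = (1/3, 1/3)
2. B lies on line RW with RB:BW = 3:5 ⇒ B = (3/8, 0)
3. Y is where the line through W parallel to DF meets line BD ⇒ Y = (-3/2, 5)
Y = B + t·(D−B) with t = 5, so BY:YD = t:(1−t) = 5:-4

BY:YD = -5/4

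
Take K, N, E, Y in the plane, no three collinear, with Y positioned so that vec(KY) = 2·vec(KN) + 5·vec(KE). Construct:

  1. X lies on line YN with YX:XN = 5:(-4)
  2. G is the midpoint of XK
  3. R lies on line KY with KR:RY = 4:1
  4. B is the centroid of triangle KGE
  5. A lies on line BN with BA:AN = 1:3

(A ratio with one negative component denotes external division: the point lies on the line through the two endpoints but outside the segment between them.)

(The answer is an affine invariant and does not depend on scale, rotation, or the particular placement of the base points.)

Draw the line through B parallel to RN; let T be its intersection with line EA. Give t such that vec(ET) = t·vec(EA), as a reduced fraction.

t = 8/29

Choose coordinates K = (0, 0), N = (1, 0), E = (0, 1), Y = (2, 5).
1. X lies on line YN with YX:XN = 5:(-4) ⇒ X = (-3, -20)
2. G is the midpoint of XK ⇒ G = (-3/2, -10)
3. R lies on line KY with KR:RY = 4:1 ⇒ R = (8/5, 4)
4. B is the centroid of triangle KGE ⇒ B = (-1/2, -3)
5. A lies on line BN with BA:AN = 1:3 ⇒ A = (-1/8, -9/4)
through B parallel to RN: direction (-3/5, -4); meets EA at T = (-1/29, 3/29)
T = E + t·(A−E) with t = 8/29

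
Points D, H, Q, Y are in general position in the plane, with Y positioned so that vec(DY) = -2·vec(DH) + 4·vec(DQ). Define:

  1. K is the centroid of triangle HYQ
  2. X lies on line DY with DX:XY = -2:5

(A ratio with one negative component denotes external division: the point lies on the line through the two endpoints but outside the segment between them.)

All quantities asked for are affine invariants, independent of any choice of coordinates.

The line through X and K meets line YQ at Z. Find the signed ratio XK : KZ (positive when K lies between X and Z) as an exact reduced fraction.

Set D = (0, 0), H = (1, 0), Q = (0, 1), Y = (-2, 4); any affine frame gives the same invariant.
1. K is the centroid of triangle HYQ ⇒ K = (-1/3, 5/3)
2. X lies on line DY with DX:XY = -2:5 ⇒ X = (4/3, -8/3)
line XK meets YQ at Z = (-2/11, 14/11)
K = X + t·(Z−X) with t = 11/10, so XK:KZ = 11/10:-1/10

XK:KZ = -11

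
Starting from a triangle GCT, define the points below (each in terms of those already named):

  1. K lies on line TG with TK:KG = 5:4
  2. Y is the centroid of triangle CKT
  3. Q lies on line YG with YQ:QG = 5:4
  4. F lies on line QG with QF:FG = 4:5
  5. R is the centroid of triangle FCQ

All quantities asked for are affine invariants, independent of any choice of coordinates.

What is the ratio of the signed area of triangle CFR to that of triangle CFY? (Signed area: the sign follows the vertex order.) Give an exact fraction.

[CFR]:[CFY] = 16/183

Assign G = (0, 0), C = (1, 0), T = (0, 1) — the answer is frame-independent, so this choice is without loss of generality.
1. K lies on line TG with TK:KG = 5:4 ⇒ K = (0, 4/9)
2. Y is the centroid of triangle CKT ⇒ Y = (1/3, 13/27)
3. Q lies on line YG with YQ:QG = 5:4 ⇒ Q = (4/27, 52/243)
4. F lies on line QG with QF:FG = 4:5 ⇒ F = (20/243, 260/2187)
5. R is the centroid of triangle FCQ ⇒ R = (299/729, 728/6561)
2·[CFR] = -208/6561, 2·[CFY] = -793/2187
[CFR]:[CFY] = -208/6561:-793/2187 = 16/183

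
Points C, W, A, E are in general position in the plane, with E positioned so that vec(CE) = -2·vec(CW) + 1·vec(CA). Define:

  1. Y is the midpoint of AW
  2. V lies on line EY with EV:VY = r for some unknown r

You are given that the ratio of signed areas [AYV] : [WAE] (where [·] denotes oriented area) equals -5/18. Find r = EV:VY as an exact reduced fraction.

Choose coordinates C = (0, 0), W = (1, 0), A = (0, 1), E = (-2, 1).
1. Y is the midpoint of AW ⇒ Y = (1/2, 1/2)
2. With EV:VY = r, write λ = r/(r+1) so V = E + λ·(Y−E); V is affine-linear in λ
Every point depending on V is an affine combination of V and λ-independent points, so each such coordinate is linear in λ; the λ² term in each signed area is a multiple of (Y−E)×(Y−E) = 0, so 2·[AYV] and 2·[WAE] are each linear in λ. Evaluating at λ=0 and λ=1:
  2·[AYV] = λ − 1,   2·[WAE] = 2
So [AYV]:[WAE] = (λ − 1) / (2). Setting this equal to -5/18:
  λ − 1 = -5/18·(2)  ⇒  λ = 4/9
Then r = λ/(1−λ) = (4/9)/(5/9) = 4/5. Check: with r = 4/5, V = (-8/9, 7/9) and [AYV]:[WAE] = -5/18 as required.

r = 4/5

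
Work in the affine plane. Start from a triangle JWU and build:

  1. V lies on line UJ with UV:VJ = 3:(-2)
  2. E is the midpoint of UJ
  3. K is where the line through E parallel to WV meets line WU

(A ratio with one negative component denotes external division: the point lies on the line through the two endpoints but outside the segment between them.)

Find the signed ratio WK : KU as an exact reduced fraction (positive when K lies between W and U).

Work in coordinates with J = (0, 0), W = (1, 0), U = (0, 1).
1. V lies on line UJ with UV:VJ = 3:(-2) ⇒ V = (0, -2)
2. E is the midpoint of UJ ⇒ E = (0, 1/2)
3. K is where the line through E parallel to WV meets line WU ⇒ K = (1/6, 5/6)
K = W + t·(U−W) with t = 5/6, so WK:KU = t:(1−t) = 5/6:1/6

WK:KU = 5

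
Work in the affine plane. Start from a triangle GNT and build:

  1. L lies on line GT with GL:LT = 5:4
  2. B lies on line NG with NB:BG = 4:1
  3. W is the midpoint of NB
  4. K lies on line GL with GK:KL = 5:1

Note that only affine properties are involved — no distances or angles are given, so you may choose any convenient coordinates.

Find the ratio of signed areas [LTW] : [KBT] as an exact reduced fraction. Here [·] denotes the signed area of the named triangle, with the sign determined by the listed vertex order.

Set G = (0, 0), N = (1, 0), T = (0, 1); any affine frame gives the same invariant.
1. L lies on line GT with GL:LT = 5:4 ⇒ L = (0, 5/9)
2. B lies on line NG with NB:BG = 4:1 ⇒ B = (1/5, 0)
3. W is the midpoint of NB ⇒ W = (3/5, 0)
4. K lies on line GL with GK:KL = 5:1 ⇒ K = (0, 25/54)
2·[LTW] = -4/15, 2·[KBT] = 29/270
[LTW]:[KBT] = -4/15:29/270 = -72/29

[LTW]:[KBT] = -72/29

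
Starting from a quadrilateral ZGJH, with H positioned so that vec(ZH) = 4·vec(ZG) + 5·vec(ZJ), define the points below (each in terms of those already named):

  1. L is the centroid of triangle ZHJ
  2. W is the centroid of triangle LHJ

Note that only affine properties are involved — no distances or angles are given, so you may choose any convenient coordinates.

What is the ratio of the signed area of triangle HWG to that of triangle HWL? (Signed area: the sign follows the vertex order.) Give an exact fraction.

Assign Z = (0, 0), G = (1, 0), J = (0, 1), H = (4, 5) — the answer is frame-independent, so this choice is without loss of generality.
1. L is the centroid of triangle ZHJ ⇒ L = (4/3, 2)
2. W is the centroid of triangle LHJ ⇒ W = (16/9, 8/3)
2·[HWG] = 37/9, 2·[HWL] = 4/9
[HWG]:[HWL] = 37/9:4/9 = 37/4

[HWG]:[HWL] = 37/4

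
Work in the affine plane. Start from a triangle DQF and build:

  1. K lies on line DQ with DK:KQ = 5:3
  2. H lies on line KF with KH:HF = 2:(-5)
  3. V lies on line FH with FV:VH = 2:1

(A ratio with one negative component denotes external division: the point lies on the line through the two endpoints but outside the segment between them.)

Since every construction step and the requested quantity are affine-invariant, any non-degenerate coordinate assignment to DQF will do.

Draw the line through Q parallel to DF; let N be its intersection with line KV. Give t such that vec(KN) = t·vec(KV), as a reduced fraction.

t = 27/5

Work in coordinates with D = (0, 0), Q = (1, 0), F = (0, 1).
1. K lies on line DQ with DK:KQ = 5:3 ⇒ K = (5/8, 0)
2. H lies on line KF with KH:HF = 2:(-5) ⇒ H = (25/24, -2/3)
3. V lies on line FH with FV:VH = 2:1 ⇒ V = (25/36, -1/9)
through Q parallel to DF: direction (0, 1); meets KV at N = (1, -3/5)
N = K + t·(V−K) with t = 27/5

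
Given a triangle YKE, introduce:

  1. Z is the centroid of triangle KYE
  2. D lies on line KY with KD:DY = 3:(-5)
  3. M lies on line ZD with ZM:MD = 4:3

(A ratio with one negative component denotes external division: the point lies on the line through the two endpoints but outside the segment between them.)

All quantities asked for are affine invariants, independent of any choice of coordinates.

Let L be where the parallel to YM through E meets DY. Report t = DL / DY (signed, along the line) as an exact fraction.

t = 27/5

Work in coordinates with Y = (0, 0), K = (1, 0), E = (0, 1).
1. Z is the centroid of triangle KYE ⇒ Z = (1/3, 1/3)
2. D lies on line KY with KD:DY = 3:(-5) ⇒ D = (5/2, 0)
3. M lies on line ZD with ZM:MD = 4:3 ⇒ M = (11/7, 1/7)
through E parallel to YM: direction (11/7, 1/7); meets DY at L = (-11, 0)
L = D + t·(Y−D) with t = 27/5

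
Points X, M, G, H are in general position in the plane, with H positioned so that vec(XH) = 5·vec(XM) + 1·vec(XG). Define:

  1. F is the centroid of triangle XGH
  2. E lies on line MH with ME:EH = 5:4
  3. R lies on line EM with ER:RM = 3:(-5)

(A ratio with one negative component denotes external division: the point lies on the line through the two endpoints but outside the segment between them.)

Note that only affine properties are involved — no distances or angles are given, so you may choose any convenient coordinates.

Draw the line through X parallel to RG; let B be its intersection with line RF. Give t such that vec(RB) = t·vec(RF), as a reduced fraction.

t = 118/51

Set X = (0, 0), M = (1, 0), G = (0, 1), H = (5, 1); any affine frame gives the same invariant.
1. F is the centroid of triangle XGH ⇒ F = (5/3, 2/3)
2. E lies on line MH with ME:EH = 5:4 ⇒ E = (29/9, 5/9)
3. R lies on line EM with ER:RM = 3:(-5) ⇒ R = (59/9, 25/18)
through X parallel to RG: direction (-59/9, -7/18); meets RF at B = (-2183/459, -259/918)
B = R + t·(F−R) with t = 118/51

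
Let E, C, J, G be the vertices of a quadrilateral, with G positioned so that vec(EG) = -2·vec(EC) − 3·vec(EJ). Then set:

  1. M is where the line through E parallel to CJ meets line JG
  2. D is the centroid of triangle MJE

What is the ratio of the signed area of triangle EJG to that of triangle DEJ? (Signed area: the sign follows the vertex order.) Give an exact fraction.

Choose coordinates E = (0, 0), C = (1, 0), J = (0, 1), G = (-2, -3).
1. M is where the line through E parallel to CJ meets line JG ⇒ M = (-1/3, 1/3)
2. D is the centroid of triangle MJE ⇒ D = (-1/9, 4/9)
2·[EJG] = 2, 2·[DEJ] = 1/9
[EJG]:[DEJ] = 2:1/9 = 18

[EJG]:[DEJ] = 18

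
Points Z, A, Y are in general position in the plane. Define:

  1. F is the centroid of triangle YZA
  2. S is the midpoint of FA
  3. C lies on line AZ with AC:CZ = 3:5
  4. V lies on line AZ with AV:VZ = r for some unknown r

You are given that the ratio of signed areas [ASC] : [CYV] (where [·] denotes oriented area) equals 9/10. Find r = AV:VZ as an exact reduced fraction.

Assign Z = (0, 0), A = (1, 0), Y = (0, 1) — the answer is frame-independent, so this choice is without loss of generality.
1. F is the centroid of triangle YZA ⇒ F = (1/3, 1/3)
2. S is the midpoint of FA ⇒ S = (2/3, 1/6)
3. C lies on line AZ with AC:CZ = 3:5 ⇒ C = (5/8, 0)
4. With AV:VZ = r, write λ = r/(r+1) so V = A + λ·(Z−A); V is affine-linear in λ
Every point depending on V is an affine combination of V and λ-independent points, so each such coordinate is linear in λ; the λ² term in each signed area is a multiple of (Z−A)×(Z−A) = 0, so 2·[ASC] and 2·[CYV] are each linear in λ. Evaluating at λ=0 and λ=1:
  2·[ASC] = 1/16,   2·[CYV] = λ − 3/8
So [ASC]:[CYV] = (1/16) / (λ − 3/8). Setting this equal to 9/10:
  1/16 = 9/10·(λ − 3/8)  ⇒  λ = 4/9
Then r = λ/(1−λ) = (4/9)/(5/9) = 4/5. Check: with r = 4/5, V = (5/9, 0) and [ASC]:[CYV] = 9/10 as required.

r = 4/5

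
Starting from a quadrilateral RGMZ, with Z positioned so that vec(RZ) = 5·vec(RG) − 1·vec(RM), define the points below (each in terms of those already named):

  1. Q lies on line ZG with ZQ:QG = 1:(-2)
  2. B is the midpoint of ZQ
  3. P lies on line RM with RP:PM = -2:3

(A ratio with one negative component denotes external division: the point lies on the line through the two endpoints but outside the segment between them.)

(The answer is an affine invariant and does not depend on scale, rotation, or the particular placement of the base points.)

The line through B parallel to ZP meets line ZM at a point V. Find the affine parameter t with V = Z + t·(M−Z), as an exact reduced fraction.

t = -3/10

Choose coordinates R = (0, 0), G = (1, 0), M = (0, 1), Z = (5, -1).
1. Q lies on line ZG with ZQ:QG = 1:(-2) ⇒ Q = (9, -2)
2. B is the midpoint of ZQ ⇒ B = (7, -3/2)
3. P lies on line RM with RP:PM = -2:3 ⇒ P = (0, -2)
through B parallel to ZP: direction (-5, -1); meets ZM at V = (13/2, -8/5)
V = Z + t·(M−Z) with t = -3/10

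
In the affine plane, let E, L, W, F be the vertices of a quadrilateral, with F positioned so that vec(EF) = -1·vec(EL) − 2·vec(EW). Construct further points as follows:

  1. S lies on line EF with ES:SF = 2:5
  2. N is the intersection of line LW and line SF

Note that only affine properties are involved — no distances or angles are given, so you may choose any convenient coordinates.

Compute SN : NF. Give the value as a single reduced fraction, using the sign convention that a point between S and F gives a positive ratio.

Choose coordinates E = (0, 0), L = (1, 0), W = (0, 1), F = (-1, -2).
1. S lies on line EF with ES:SF = 2:5 ⇒ S = (-2/7, -4/7)
2. N is the intersection of line LW and line SF ⇒ N = (1/3, 2/3)
N = S + t·(F−S) with t = -13/15, so SN:NF = t:(1−t) = -13/15:28/15

SN:NF = -13/28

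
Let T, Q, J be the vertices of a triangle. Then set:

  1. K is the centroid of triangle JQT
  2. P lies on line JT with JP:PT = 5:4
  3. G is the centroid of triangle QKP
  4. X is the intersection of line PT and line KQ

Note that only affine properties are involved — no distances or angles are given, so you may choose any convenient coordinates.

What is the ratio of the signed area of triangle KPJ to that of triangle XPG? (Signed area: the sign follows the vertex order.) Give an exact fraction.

Assign T = (0, 0), Q = (1, 0), J = (0, 1) — the answer is frame-independent, so this choice is without loss of generality.
1. K is the centroid of triangle JQT ⇒ K = (1/3, 1/3)
2. P lies on line JT with JP:PT = 5:4 ⇒ P = (0, 4/9)
3. G is the centroid of triangle QKP ⇒ G = (4/9, 7/27)
4. X is the intersection of line PT and line KQ ⇒ X = (0, 1/2)
2·[KPJ] = -5/27, 2·[XPG] = 2/81
[KPJ]:[XPG] = -5/27:2/81 = -15/2

[KPJ]:[XPG] = -15/2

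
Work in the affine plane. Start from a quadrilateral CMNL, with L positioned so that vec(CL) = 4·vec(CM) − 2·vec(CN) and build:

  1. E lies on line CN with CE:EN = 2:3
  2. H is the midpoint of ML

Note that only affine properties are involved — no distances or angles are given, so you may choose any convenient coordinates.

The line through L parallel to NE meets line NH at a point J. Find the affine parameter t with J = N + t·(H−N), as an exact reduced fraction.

Set C = (0, 0), M = (1, 0), N = (0, 1), L = (4, -2); any affine frame gives the same invariant.
1. E lies on line CN with CE:EN = 2:3 ⇒ E = (0, 2/5)
2. H is the midpoint of ML ⇒ H = (5/2, -1)
through L parallel to NE: direction (0, -3/5); meets NH at J = (4, -11/5)
J = N + t·(H−N) with t = 8/5

t = 8/5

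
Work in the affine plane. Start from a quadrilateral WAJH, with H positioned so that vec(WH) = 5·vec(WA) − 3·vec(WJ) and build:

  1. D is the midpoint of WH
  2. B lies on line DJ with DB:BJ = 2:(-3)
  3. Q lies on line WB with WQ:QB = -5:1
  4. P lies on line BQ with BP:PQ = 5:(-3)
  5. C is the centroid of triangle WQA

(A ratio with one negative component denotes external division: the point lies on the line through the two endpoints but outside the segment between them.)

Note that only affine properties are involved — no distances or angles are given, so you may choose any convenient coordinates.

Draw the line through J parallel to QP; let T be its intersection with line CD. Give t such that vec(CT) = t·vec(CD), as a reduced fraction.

Assign W = (0, 0), A = (1, 0), J = (0, 1), H = (5, -3) — the answer is frame-independent, so this choice is without loss of generality.
1. D is the midpoint of WH ⇒ D = (5/2, -3/2)
2. B lies on line DJ with DB:BJ = 2:(-3) ⇒ B = (15/2, -13/2)
3. Q lies on line WB with WQ:QB = -5:1 ⇒ Q = (75/8, -65/8)
4. P lies on line BQ with BP:PQ = 5:(-3) ⇒ P = (195/16, -169/16)
5. C is the centroid of triangle WQA ⇒ C = (83/24, -65/24)
through J parallel to QP: direction (45/16, -39/16); meets CD at T = (225/136, -59/136)
T = C + t·(D−C) with t = 32/17

t = 32/17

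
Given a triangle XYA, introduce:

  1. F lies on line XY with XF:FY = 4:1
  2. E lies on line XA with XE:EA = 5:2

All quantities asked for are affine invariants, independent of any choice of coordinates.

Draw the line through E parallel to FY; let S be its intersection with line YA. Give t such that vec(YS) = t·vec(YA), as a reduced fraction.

Set X = (0, 0), Y = (1, 0), A = (0, 1); any affine frame gives the same invariant.
1. F lies on line XY with XF:FY = 4:1 ⇒ F = (4/5, 0)
2. E lies on line XA with XE:EA = 5:2 ⇒ E = (0, 5/7)
through E parallel to FY: direction (1/5, 0); meets YA at S = (2/7, 5/7)
S = Y + t·(A−Y) with t = 5/7

t = 5/7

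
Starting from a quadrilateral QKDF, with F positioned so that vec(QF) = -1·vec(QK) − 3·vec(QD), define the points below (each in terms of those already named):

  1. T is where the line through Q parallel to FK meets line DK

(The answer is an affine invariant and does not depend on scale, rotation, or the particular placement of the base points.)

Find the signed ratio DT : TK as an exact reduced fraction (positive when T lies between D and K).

Set Q = (0, 0), K = (1, 0), D = (0, 1), F = (-1, -3); any affine frame gives the same invariant.
1. T is where the line through Q parallel to FK meets line DK ⇒ T = (2/5, 3/5)
T = D + t·(K−D) with t = 2/5, so DT:TK = t:(1−t) = 2/5:3/5

DT:TK = 2/3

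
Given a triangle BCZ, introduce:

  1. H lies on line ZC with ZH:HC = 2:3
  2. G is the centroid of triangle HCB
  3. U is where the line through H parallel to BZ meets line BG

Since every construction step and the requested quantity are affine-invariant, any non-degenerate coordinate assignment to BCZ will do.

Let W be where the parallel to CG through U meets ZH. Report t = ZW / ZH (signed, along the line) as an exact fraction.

Work in coordinates with B = (0, 0), C = (1, 0), Z = (0, 1).
1. H lies on line ZC with ZH:HC = 2:3 ⇒ H = (2/5, 3/5)
2. G is the centroid of triangle HCB ⇒ G = (7/15, 1/5)
3. U is where the line through H parallel to BZ meets line BG ⇒ U = (2/5, 6/35)
through U parallel to CG: direction (-8/15, 1/5); meets ZH at W = (38/35, -3/35)
W = Z + t·(H−Z) with t = 19/7

t = 19/7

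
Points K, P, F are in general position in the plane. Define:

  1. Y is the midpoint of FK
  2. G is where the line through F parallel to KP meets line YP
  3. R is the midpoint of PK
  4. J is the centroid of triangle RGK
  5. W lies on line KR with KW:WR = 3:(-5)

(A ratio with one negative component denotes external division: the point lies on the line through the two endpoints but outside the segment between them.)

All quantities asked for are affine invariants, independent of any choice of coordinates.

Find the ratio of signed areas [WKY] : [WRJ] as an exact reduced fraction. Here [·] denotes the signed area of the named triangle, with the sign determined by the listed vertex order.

Choose coordinates K = (0, 0), P = (1, 0), F = (0, 1).
1. Y is the midpoint of FK ⇒ Y = (0, 1/2)
2. G is where the line through F parallel to KP meets line YP ⇒ G = (-1, 1)
3. R is the midpoint of PK ⇒ R = (1/2, 0)
4. J is the centroid of triangle RGK ⇒ J = (-1/6, 1/3)
5. W lies on line KR with KW:WR = 3:(-5) ⇒ W = (-3/4, 0)
2·[WKY] = 3/8, 2·[WRJ] = 5/12
[WKY]:[WRJ] = 3/8:5/12 = 9/10

[WKY]:[WRJ] = 9/10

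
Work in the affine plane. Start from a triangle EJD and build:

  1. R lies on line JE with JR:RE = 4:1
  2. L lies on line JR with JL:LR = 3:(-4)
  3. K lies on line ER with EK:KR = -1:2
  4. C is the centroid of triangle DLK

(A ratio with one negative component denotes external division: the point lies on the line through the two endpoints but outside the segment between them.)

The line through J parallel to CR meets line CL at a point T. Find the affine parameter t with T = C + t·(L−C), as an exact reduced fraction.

t = 1/4

Assign E = (0, 0), J = (1, 0), D = (0, 1) — the answer is frame-independent, so this choice is without loss of generality.
1. R lies on line JE with JR:RE = 4:1 ⇒ R = (1/5, 0)
2. L lies on line JR with JL:LR = 3:(-4) ⇒ L = (17/5, 0)
3. K lies on line ER with EK:KR = -1:2 ⇒ K = (-1/5, 0)
4. C is the centroid of triangle DLK ⇒ C = (16/15, 1/3)
through J parallel to CR: direction (-13/15, -1/3); meets CL at T = (33/20, 1/4)
T = C + t·(L−C) with t = 1/4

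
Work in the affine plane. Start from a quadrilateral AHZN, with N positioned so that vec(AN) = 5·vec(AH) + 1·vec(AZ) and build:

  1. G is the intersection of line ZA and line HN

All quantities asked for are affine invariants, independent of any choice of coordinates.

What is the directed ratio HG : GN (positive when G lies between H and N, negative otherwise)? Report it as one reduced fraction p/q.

Choose coordinates A = (0, 0), H = (1, 0), Z = (0, 1), N = (5, 1).
1. G is the intersection of line ZA and line HN ⇒ G = (0, -1/4)
G = H + t·(N−H) with t = -1/4, so HG:GN = t:(1−t) = -1/4:5/4

HG:GN = -1/5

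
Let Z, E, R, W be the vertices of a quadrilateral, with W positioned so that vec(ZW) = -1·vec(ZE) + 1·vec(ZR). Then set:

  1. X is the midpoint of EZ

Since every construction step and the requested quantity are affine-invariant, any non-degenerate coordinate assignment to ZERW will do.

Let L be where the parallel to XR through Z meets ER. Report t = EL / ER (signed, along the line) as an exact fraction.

Choose coordinates Z = (0, 0), E = (1, 0), R = (0, 1), W = (-1, 1).
1. X is the midpoint of EZ ⇒ X = (1/2, 0)
through Z parallel to XR: direction (-1/2, 1); meets ER at L = (-1, 2)
L = E + t·(R−E) with t = 2

t = 2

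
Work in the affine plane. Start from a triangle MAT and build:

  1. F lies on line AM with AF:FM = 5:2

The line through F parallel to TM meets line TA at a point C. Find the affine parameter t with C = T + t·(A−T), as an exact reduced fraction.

t = 2/7

Assign M = (0, 0), A = (1, 0), T = (0, 1) — the answer is frame-independent, so this choice is without loss of generality.
1. F lies on line AM with AF:FM = 5:2 ⇒ F = (2/7, 0)
through F parallel to TM: direction (0, -1); meets TA at C = (2/7, 5/7)
C = T + t·(A−T) with t = 2/7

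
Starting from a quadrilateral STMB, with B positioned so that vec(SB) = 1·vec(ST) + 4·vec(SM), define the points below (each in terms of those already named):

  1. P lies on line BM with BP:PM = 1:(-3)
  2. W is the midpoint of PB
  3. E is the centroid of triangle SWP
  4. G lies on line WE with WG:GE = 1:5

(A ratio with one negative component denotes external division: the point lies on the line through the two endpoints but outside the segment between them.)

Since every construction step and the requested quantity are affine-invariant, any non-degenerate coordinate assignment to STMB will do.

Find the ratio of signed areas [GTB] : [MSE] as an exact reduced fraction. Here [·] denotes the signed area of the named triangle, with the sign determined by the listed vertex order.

[GTB]:[MSE] = -28/33

Choose coordinates S = (0, 0), T = (1, 0), M = (0, 1), B = (1, 4).
1. P lies on line BM with BP:PM = 1:(-3) ⇒ P = (3/2, 11/2)
2. W is the midpoint of PB ⇒ W = (5/4, 19/4)
3. E is the centroid of triangle SWP ⇒ E = (11/12, 41/12)
4. G lies on line WE with WG:GE = 1:5 ⇒ G = (43/36, 163/36)
2·[GTB] = -7/9, 2·[MSE] = 11/12
[GTB]:[MSE] = -7/9:11/12 = -28/33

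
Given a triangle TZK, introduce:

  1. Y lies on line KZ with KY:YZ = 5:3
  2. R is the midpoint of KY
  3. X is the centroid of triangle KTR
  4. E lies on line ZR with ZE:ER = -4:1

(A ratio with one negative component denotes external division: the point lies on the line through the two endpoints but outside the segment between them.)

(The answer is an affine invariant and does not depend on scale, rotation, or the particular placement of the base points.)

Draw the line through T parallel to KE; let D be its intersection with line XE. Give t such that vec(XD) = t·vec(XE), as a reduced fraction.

t = -2

Choose coordinates T = (0, 0), Z = (1, 0), K = (0, 1).
1. Y lies on line KZ with KY:YZ = 5:3 ⇒ Y = (5/8, 3/8)
2. R is the midpoint of KY ⇒ R = (5/16, 11/16)
3. X is the centroid of triangle KTR ⇒ X = (5/48, 9/16)
4. E lies on line ZR with ZE:ER = -4:1 ⇒ E = (1/12, 11/12)
through T parallel to KE: direction (1/12, -1/12); meets XE at D = (7/48, -7/48)
D = X + t·(E−X) with t = -2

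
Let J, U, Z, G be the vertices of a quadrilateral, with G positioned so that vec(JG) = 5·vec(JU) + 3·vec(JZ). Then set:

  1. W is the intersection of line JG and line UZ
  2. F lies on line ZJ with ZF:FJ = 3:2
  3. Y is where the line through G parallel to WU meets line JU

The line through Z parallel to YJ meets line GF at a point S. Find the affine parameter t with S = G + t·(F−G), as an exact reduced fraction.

t = 10/13

Set J = (0, 0), U = (1, 0), Z = (0, 1), G = (5, 3); any affine frame gives the same invariant.
1. W is the intersection of line JG and line UZ ⇒ W = (5/8, 3/8)
2. F lies on line ZJ with ZF:FJ = 3:2 ⇒ F = (0, 2/5)
3. Y is where the line through G parallel to WU meets line JU ⇒ Y = (8, 0)
through Z parallel to YJ: direction (-8, 0); meets GF at S = (15/13, 1)
S = G + t·(F−G) with t = 10/13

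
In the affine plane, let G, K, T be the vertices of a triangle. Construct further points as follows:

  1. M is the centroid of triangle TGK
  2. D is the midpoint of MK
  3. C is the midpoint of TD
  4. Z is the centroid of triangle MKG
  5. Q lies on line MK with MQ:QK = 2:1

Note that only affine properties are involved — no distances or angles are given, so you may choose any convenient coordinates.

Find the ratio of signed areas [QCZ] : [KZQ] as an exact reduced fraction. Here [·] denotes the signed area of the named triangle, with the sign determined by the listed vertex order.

Choose coordinates G = (0, 0), K = (1, 0), T = (0, 1).
1. M is the centroid of triangle TGK ⇒ M = (1/3, 1/3)
2. D is the midpoint of MK ⇒ D = (2/3, 1/6)
3. C is the midpoint of TD ⇒ C = (1/3, 7/12)
4. Z is the centroid of triangle MKG ⇒ Z = (4/9, 1/9)
5. Q lies on line MK with MQ:QK = 2:1 ⇒ Q = (7/9, 1/9)
2·[QCZ] = 17/108, 2·[KZQ] = -1/27
[QCZ]:[KZQ] = 17/108:-1/27 = -17/4

[QCZ]:[KZQ] = -17/4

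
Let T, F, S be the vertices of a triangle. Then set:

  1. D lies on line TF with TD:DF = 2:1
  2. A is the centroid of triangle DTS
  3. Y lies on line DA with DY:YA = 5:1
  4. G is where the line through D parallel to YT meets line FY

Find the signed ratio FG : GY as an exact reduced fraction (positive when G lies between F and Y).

FG:GY = 1/2

Choose coordinates T = (0, 0), F = (1, 0), S = (0, 1).
1. D lies on line TF with TD:DF = 2:1 ⇒ D = (2/3, 0)
2. A is the centroid of triangle DTS ⇒ A = (2/9, 1/3)
3. Y lies on line DA with DY:YA = 5:1 ⇒ Y = (8/27, 5/18)
4. G is where the line through D parallel to YT meets line FY ⇒ G = (62/81, 5/54)
G = F + t·(Y−F) with t = 1/3, so FG:GY = t:(1−t) = 1/3:2/3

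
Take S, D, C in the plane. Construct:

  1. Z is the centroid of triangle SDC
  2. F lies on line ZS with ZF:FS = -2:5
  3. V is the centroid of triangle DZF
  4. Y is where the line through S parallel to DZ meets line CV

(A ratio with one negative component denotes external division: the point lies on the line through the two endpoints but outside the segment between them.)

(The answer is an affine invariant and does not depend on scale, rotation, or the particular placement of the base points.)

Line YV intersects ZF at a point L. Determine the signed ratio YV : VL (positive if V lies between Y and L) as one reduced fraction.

Assign S = (0, 0), D = (1, 0), C = (0, 1) — the answer is frame-independent, so this choice is without loss of generality.
1. Z is the centroid of triangle SDC ⇒ Z = (1/3, 1/3)
2. F lies on line ZS with ZF:FS = -2:5 ⇒ F = (5/9, 5/9)
3. V is the centroid of triangle DZF ⇒ V = (17/27, 8/27)
4. Y is where the line through S parallel to DZ meets line CV ⇒ Y = (34/21, -17/21)
line YV meets ZF at L = (17/36, 17/36)
V = Y + t·(L−Y) with t = 44/51, so YV:VL = 44/51:7/51

YV:VL = 44/7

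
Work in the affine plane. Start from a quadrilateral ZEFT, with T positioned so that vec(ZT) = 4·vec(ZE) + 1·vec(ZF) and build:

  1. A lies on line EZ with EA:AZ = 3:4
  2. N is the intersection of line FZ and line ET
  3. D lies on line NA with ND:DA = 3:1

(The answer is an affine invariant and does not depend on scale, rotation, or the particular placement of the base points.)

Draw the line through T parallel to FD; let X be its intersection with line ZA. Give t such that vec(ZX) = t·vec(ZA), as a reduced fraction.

t = 100/13

Choose coordinates Z = (0, 0), E = (1, 0), F = (0, 1), T = (4, 1).
1. A lies on line EZ with EA:AZ = 3:4 ⇒ A = (4/7, 0)
2. N is the intersection of line FZ and line ET ⇒ N = (0, -1/3)
3. D lies on line NA with ND:DA = 3:1 ⇒ D = (3/7, -1/12)
through T parallel to FD: direction (3/7, -13/12); meets ZA at X = (400/91, 0)
X = Z + t·(A−Z) with t = 100/13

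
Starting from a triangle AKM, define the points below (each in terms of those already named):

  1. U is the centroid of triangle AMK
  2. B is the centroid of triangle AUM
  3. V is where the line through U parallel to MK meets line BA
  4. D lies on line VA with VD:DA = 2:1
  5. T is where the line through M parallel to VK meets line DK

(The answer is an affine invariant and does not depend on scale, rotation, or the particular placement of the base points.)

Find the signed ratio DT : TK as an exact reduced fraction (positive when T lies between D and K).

Assign A = (0, 0), K = (1, 0), M = (0, 1) — the answer is frame-independent, so this choice is without loss of generality.
1. U is the centroid of triangle AMK ⇒ U = (1/3, 1/3)
2. B is the centroid of triangle AUM ⇒ B = (1/9, 4/9)
3. V is where the line through U parallel to MK meets line BA ⇒ V = (2/15, 8/15)
4. D lies on line VA with VD:DA = 2:1 ⇒ D = (2/45, 8/45)
5. T is where the line through M parallel to VK meets line DK ⇒ T = (91/48, -1/6)
T = D + t·(K−D) with t = 31/16, so DT:TK = t:(1−t) = 31/16:-15/16

DT:TK = -31/15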